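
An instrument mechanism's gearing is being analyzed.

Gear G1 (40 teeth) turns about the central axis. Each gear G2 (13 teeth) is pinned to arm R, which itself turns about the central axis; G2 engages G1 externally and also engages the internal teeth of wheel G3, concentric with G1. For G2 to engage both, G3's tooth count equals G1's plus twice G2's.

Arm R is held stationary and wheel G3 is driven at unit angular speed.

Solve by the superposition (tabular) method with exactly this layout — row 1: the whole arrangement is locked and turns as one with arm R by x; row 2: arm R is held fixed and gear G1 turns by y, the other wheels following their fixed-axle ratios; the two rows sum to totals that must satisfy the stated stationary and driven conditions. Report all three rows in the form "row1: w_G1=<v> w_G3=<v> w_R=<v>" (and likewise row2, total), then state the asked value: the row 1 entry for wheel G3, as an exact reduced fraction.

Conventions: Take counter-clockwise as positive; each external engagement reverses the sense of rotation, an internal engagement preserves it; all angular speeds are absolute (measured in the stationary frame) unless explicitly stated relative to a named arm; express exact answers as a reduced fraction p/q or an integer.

row1: w_G1=0 w_G3=0 w_R=0
row2: w_G1=-33/20 w_G3=1 w_R=0
total: w_G1=-33/20 w_G3=1 w_R=0
asked value: 0

recognized (axles ride arm R): planetary set, 40/13/66 teeth
row 1 — lock + rotate with arm: ω_sun = ω_ring = ω_arm = x
row 2 — arm fixed, fixed-axis ratios: sun y, ring −(40/66)·y, arm 0
boundary: total ω_arm = x = 0 and total ω_ring = x − (40/66)·y = 1  ⇒  y = -33/20, x = 0
row 2 ring = −(40/66)·(-33/20) = 1
totals (row 1 + row 2): sun 0 + (-33/20) = -33/20, ring 0 + 1 = 1, arm 0 + 0 = 0
asked cell (row1, ring) = 0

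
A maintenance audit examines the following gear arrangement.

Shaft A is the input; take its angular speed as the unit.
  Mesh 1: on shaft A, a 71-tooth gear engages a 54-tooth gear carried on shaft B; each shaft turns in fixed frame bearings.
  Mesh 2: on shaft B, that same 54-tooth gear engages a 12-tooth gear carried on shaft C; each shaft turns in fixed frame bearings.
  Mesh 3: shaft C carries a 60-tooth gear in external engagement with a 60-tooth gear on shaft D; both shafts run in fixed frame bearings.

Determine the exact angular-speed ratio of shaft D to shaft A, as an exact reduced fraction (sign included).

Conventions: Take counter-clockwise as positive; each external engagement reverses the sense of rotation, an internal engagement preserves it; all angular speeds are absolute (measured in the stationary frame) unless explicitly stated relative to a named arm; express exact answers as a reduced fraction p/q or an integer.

-71/12

class = fixed-axis compound train [3 meshes; 3 ratios multiply, 3 sense flips]
mesh 1 [71T→54T]: running ratio 71/54, sense −
mesh 2 [54T→12T]: running ratio 71/12, sense +
mesh 3 [60T→60T]: running ratio 71/12, sense −
ω_out/ω_in = -71/12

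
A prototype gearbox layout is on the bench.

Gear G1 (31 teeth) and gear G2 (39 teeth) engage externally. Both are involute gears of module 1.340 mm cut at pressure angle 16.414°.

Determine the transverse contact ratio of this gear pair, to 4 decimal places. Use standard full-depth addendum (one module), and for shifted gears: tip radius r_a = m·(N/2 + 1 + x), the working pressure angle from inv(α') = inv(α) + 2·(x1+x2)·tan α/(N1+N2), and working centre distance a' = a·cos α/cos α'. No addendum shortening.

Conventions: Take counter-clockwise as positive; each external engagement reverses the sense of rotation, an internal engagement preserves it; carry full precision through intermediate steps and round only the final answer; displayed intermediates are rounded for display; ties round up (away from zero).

single-mesh involute tooth geometry (31T engaging 39T at module 1.340)
base radii: r_b1 = 19.923518, r_b2 = 25.065071
tip radii: r_a1 = 22.110000, r_a2 = 27.470000
no profile shift: α' = α, a' = a
action lengths: √(r_a1²−r_b1²) = 9.586738, √(r_a2²−r_b2²) = 11.240246
base pitch p_b = π·m·cos α = 4.038166
CR = (9.586738 + 11.240246 − 46.900000·sin 16.41400°)/4.038166 = 1.875647
contact ratio ≈ 1.8756

1.8756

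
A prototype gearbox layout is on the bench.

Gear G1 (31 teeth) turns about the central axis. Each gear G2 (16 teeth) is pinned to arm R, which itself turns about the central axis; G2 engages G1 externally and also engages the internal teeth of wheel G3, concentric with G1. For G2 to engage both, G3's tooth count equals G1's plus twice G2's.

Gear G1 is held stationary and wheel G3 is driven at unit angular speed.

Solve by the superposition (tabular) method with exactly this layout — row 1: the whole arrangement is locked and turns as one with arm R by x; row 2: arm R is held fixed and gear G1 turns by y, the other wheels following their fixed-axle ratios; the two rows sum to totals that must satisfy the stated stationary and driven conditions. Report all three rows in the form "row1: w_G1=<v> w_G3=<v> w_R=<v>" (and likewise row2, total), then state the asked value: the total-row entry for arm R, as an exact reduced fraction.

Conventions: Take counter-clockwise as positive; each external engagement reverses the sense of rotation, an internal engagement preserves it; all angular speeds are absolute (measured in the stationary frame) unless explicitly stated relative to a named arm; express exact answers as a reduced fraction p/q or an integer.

topology: planetary set — G1 31T / G2 16T / G3 63T, arm = carrier (Willis)
row 1 (train locked, turned with arm): all members turn x
row 2 — arm fixed, fixed-axis ratios: sun y, ring −(31/63)·y, arm 0
boundary: total ω_sun = x + y = 0 and total ω_ring = x − (31/63)·y = 1  ⇒  y = -63/94, x = 63/94
row 2 ring = −(31/63)·(-63/94) = 31/94
totals (row 1 + row 2): sun 63/94 + (-63/94) = 0, ring 63/94 + 31/94 = 1, arm 63/94 + 0 = 63/94
asked cell (total, arm) = 63/94

row1: w_G1=63/94 w_G3=63/94 w_R=63/94
row2: w_G1=-63/94 w_G3=31/94 w_R=0
total: w_G1=0 w_G3=1 w_R=63/94
asked value: 63/94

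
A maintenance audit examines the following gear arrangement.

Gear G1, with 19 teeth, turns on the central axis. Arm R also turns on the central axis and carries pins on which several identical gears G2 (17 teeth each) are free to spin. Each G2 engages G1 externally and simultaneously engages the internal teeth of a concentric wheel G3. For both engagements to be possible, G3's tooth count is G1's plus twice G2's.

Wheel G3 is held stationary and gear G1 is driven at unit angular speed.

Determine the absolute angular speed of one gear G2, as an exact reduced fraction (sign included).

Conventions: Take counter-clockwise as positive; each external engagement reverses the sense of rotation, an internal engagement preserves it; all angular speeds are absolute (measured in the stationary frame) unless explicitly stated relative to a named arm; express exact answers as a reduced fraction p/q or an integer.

-19/34

planetary set (19T centre, 17T on arm, 53T internal) — Willis relation
ring teeth: 19 + 2·17 = 53
19(ω_sun−ω_arm) = −53(ω_ring−ω_arm),  ω_ring = 0, ω_sun = 1
19(1−ω_arm) = −53(0−ω_arm)  ⇒  72·ω_arm = 19  ⇒  ω_arm = 19/72
sun–planet mesh: 19·(1−19/72) = −17·(ω_p−ω_arm)  ⇒  ω_p−ω_arm = -1007/1224
ω_p = 19/72 − 1007/1224 = -19/34
exact speed ratio = -19/34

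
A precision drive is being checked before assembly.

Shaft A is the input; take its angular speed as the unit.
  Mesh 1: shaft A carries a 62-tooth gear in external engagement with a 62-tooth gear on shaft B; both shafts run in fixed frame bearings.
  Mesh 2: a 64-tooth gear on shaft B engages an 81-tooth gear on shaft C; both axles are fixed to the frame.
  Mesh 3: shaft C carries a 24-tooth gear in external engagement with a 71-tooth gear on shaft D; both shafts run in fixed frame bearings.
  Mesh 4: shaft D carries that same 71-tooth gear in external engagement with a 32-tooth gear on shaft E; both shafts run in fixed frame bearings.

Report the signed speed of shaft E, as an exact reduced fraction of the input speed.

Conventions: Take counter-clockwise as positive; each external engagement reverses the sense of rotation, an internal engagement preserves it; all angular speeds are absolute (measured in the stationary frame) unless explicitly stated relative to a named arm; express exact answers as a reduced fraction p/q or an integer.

16/27

4-mesh fixed-axis compound train (all bearings frame-fixed)
mesh 1 [62T→62T]: |ω|/ω_in = 1×62/62 = 1, sense flips to −
mesh 2 [64T→81T]: |ω|/ω_in = 1×64/81 = 64/81, sense flips to +
mesh 3 [24T→71T]: |ω|/ω_in = (64/81)×24/71 = 512/1917, sense flips to −
mesh 4 [71T→32T]: |ω|/ω_in = (512/1917)×71/32 = 16/27, sense flips to +
signed output speed (× input speed) = 16/27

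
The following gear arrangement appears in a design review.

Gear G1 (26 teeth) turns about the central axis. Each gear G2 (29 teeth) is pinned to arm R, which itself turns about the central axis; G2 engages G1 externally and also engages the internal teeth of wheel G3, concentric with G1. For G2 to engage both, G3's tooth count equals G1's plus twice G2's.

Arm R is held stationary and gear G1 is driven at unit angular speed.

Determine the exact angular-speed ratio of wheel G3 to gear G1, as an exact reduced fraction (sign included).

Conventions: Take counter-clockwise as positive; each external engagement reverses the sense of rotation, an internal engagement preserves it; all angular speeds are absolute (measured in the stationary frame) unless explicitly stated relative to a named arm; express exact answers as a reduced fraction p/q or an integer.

topology: planetary set — G1 26T / G2 29T / G3 84T, arm = carrier (Willis)
ring teeth: 26 + 2·29 = 84
26(ω_sun−ω_arm) = −84(ω_ring−ω_arm),  ω_arm = 0, ω_sun = 1
ω_ring = 0 − (26/84)(1−0) = -13/42
ω_out/ω_in = -13/42

-13/42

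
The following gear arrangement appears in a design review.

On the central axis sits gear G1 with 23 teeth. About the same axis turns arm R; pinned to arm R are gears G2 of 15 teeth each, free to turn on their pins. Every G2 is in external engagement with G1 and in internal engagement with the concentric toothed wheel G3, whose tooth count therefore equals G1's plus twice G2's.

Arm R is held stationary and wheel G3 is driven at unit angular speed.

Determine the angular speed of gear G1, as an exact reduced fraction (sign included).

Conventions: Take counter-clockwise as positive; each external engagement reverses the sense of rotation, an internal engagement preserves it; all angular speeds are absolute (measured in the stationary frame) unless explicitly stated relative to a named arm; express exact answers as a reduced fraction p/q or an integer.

-53/23

class = planetary set [G3 = 23+2·15 = 53; Willis about the carrier]
ring teeth: 23 + 2·15 = 53
23(ω_sun−ω_arm) = −53(ω_ring−ω_arm),  ω_arm = 0, ω_ring = 1
ω_sun = 0 − (53/23)(1−0) = -53/23
exact speed ratio = -53/23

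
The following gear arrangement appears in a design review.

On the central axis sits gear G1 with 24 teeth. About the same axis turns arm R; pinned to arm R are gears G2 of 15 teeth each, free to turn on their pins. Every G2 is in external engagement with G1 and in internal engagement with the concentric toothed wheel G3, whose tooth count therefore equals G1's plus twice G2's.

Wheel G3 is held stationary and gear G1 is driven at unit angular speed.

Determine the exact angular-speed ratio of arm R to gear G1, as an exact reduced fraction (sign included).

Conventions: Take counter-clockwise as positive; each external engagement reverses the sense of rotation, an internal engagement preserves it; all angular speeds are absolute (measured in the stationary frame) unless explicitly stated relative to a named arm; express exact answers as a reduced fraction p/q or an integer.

planetary set (24T centre, 15T on arm, 54T internal) — Willis relation
ring teeth: 24 + 2·15 = 54
24(ω_sun−ω_arm) = −54(ω_ring−ω_arm),  ω_ring = 0, ω_sun = 1
24(1−ω_arm) = −54(0−ω_arm)  ⇒  78·ω_arm = 24  ⇒  ω_arm = 4/13
ω_out/ω_in = 4/13

4/13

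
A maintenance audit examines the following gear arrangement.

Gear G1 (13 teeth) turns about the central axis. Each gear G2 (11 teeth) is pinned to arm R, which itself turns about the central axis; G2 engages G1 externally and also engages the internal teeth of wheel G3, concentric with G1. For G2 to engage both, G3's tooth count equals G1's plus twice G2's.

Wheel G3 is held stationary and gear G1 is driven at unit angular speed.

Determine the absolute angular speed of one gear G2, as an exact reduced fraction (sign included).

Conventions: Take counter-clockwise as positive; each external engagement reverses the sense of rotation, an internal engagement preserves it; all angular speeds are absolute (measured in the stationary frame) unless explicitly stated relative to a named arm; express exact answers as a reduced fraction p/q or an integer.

-13/22

topology: planetary set — G1 13T / G2 11T / G3 35T, arm = carrier (Willis)
ring teeth: 13 + 2·11 = 35
13(ω_sun−ω_arm) = −35(ω_ring−ω_arm),  ω_ring = 0, ω_sun = 1
13(1−ω_arm) = −35(0−ω_arm)  ⇒  48·ω_arm = 13  ⇒  ω_arm = 13/48
sun–planet mesh: 13·(1−13/48) = −11·(ω_p−ω_arm)  ⇒  ω_p−ω_arm = -455/528
ω_p = 13/48 − 455/528 = -13/22
exact speed ratio = -13/22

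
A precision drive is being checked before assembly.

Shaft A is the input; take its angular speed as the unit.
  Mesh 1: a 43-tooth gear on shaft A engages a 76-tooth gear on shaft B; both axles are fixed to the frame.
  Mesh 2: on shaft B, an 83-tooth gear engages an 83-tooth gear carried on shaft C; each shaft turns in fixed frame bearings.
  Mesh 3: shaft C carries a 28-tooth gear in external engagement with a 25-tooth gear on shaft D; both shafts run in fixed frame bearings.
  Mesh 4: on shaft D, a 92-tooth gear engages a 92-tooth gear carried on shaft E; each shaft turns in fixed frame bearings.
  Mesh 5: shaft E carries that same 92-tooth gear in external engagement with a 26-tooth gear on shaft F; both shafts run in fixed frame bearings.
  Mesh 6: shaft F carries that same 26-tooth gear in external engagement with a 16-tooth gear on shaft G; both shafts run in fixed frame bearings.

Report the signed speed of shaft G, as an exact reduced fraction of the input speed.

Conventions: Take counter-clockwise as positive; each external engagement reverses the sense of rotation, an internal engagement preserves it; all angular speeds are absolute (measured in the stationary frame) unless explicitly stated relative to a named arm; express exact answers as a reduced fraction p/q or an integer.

6-mesh fixed-axis compound train (all bearings frame-fixed)
mesh 1 [43T→76T]: |ω|/ω_in = 1×43/76 = 43/76, sense flips to −
mesh 2 [83T→83T]: |ω|/ω_in = (43/76)×83/83 = 43/76, sense flips to +
mesh 3 [28T→25T]: |ω|/ω_in = (43/76)×28/25 = 301/475, sense flips to −
mesh 4 [92T→92T]: |ω|/ω_in = (301/475)×92/92 = 301/475, sense flips to +
mesh 5 [92T→26T]: |ω|/ω_in = (301/475)×92/26 = 13846/6175, sense flips to −
mesh 6 [26T→16T]: |ω|/ω_in = (13846/6175)×26/16 = 6923/1900, sense flips to +
signed output speed (× input speed) = 6923/1900

6923/1900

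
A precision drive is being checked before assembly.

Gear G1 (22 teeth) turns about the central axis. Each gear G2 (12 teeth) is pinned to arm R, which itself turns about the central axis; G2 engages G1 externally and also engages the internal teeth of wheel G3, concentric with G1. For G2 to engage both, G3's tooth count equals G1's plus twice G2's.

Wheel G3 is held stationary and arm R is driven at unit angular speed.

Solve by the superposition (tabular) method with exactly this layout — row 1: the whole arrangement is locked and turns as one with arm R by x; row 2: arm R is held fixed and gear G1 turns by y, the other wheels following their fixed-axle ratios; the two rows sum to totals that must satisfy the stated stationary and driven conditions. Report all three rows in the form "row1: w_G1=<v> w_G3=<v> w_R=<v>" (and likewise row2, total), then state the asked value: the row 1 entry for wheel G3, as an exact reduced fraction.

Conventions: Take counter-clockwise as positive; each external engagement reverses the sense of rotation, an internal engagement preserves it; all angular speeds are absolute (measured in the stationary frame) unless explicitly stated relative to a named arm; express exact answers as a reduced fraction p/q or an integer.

planetary set (22T centre, 12T on arm, 46T internal) — Willis relation
row 1 (train locked, turned with arm): all members turn x
row 2: sun turns y, ring = −(22/46)·y, arm 0
boundary: total ω_ring = x − (22/46)·y = 0 and total ω_arm = x = 1  ⇒  y = 23/11, x = 1
row 2 ring = −(22/46)·23/11 = -1
totals (row 1 + row 2): sun 1 + 23/11 = 34/11, ring 1 + (-1) = 0, arm 1 + 0 = 1
asked cell (row1, ring) = 1

row1: w_G1=1 w_G3=1 w_R=1
row2: w_G1=23/11 w_G3=-1 w_R=0
total: w_G1=34/11 w_G3=0 w_R=1
asked value: 1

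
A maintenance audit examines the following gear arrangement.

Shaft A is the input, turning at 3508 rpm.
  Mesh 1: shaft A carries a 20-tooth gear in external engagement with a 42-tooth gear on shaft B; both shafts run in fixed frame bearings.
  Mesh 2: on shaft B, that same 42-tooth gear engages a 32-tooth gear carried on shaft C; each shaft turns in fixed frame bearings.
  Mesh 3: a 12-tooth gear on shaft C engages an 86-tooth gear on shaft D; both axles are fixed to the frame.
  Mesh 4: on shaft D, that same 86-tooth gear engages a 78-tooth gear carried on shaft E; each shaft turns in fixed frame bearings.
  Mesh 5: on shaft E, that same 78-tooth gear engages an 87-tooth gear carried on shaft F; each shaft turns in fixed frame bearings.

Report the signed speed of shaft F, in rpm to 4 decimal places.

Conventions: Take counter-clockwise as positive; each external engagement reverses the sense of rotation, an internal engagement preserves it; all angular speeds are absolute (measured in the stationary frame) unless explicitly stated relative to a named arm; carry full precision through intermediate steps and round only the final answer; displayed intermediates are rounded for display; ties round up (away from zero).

-302.4138 rpm

recognized (6 fixed axles, 5 meshes): fixed-axis compound train
mesh 1 [20T→42T]: ω = 3508.0000×20/42 = 1670.4762 rpm, sense flips to −
mesh 2 [42T→32T]: ω = 1670.4762×42/32 = 2192.5000 rpm, sense flips to +
mesh 3 [12T→86T]: ω = 2192.5000×12/86 = 305.9302 rpm, sense flips to −
mesh 4 [86T→78T]: ω = 305.9302×86/78 = 337.3077 rpm, sense flips to +
mesh 5 [78T→87T]: ω = 337.3077×78/87 = 302.4138 rpm, sense flips to −
signed output speed = -302.4138 rpm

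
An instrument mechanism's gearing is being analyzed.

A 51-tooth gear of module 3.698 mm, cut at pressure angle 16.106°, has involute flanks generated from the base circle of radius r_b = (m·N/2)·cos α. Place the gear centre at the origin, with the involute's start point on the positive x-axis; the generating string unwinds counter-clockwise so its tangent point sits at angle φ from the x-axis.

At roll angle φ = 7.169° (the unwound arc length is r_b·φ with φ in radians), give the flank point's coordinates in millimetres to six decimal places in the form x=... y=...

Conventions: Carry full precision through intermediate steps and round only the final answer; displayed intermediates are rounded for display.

single-mesh involute tooth geometry (51T wheel at module 3.698)
pitch radius r_p = m·N/2 = 3.698·51/2 = 94.299000
base radius r_b = r_p·cos α = 94.299000·cos 16.106° = 90.597774
roll angle φ = 7.169° = 0.12512265 rad
x = r_b·(cos φ + φ·sin φ) = 91.304186
y = r_b·(sin φ − φ·cos φ) = 0.059064

x=91.304186 y=0.059064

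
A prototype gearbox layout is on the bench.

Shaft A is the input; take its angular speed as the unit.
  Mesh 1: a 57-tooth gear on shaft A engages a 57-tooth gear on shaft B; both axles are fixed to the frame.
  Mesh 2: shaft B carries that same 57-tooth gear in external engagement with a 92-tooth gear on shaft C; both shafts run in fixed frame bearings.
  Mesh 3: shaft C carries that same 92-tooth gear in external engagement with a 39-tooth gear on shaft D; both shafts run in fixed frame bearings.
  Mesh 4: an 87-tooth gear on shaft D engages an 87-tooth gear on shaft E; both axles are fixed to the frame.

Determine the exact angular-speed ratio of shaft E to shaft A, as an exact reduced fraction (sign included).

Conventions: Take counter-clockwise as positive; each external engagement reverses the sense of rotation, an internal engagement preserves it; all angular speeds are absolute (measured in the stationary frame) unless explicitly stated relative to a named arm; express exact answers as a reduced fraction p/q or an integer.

class = fixed-axis compound train [4 meshes; 4 ratios multiply, 4 sense flips]
mesh 1 [57T→57T]: running ratio 1, sense −
mesh 2 [57T→92T]: running ratio 57/92, sense +
mesh 3 [92T→39T]: running ratio 19/13, sense −
mesh 4 [87T→87T]: running ratio 19/13, sense +
ω_out/ω_in = 19/13

19/13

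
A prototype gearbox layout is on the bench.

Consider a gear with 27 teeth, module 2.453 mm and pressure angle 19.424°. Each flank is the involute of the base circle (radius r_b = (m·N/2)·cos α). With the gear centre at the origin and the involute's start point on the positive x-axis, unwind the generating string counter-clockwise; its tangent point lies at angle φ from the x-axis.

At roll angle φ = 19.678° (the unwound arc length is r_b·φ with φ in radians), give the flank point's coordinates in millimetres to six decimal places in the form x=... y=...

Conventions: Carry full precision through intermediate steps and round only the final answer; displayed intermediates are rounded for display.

single-mesh involute tooth geometry (27T wheel at module 2.453)
pitch radius r_p = m·N/2 = 2.453·27/2 = 33.115500
base radius r_b = r_p·cos α = 33.115500·cos 19.424° = 31.230680
roll angle φ = 19.678° = 0.34344589 rad
x = r_b·(cos φ + φ·sin φ) = 33.018628
y = r_b·(sin φ − φ·cos φ) = 0.416777

x=33.018628 y=0.416777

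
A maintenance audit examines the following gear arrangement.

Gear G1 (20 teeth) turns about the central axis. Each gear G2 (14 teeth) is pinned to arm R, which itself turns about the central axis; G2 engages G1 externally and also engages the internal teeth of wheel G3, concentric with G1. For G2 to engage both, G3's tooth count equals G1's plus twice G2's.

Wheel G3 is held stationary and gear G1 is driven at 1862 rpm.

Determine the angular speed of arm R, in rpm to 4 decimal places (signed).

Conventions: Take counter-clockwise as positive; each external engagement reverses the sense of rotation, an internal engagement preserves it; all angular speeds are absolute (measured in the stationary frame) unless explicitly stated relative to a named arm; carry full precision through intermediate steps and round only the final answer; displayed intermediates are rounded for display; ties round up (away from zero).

+547.6471 rpm

recognized (axles ride arm R): planetary set, 20/14/48 teeth
normalise by the input: solve with ω_sun = 1, then scale by 1862 rpm
ring teeth: 20 + 2·14 = 48
20(ω_sun−ω_arm) = −48(ω_ring−ω_arm),  ω_ring = 0, ω_sun = 1
20(1−ω_arm) = −48(0−ω_arm)  ⇒  68·ω_arm = 20  ⇒  ω_arm = 5/17
scale: ω_arm = 5/17 × 1862 rpm = +547.6471 rpm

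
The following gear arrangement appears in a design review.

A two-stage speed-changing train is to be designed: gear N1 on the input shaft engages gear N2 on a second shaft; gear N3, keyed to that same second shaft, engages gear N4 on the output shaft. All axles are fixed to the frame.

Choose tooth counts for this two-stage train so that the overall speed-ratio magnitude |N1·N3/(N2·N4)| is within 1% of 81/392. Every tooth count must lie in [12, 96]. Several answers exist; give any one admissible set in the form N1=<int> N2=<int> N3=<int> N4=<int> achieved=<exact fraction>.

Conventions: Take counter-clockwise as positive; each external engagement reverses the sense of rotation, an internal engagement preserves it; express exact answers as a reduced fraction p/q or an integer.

topology: fixed-axis compound train — 2 stages, target 81/392
target = 81/392 in lowest terms: an exact hit needs N1·N3 = k·81 and N2·N4 = k·392 for one integer k, every count in [12, 96]; additionally prefer no 1:1 stage (N1 ≠ N2, N3 ≠ N4)
k = 1…3: no 1:1-free in-range split of k·81 and k·392 into factor pairs; take k = 4
k = 4: N1·N3 = 324 = 12·27, N2·N4 = 1568 = 28·56
achieved = 12·27/(28·56) = 81/392; |achieved − target| = 0 ≤ 81/39200 ✓

N1=12 N2=28 N3=27 N4=56 achieved=81/392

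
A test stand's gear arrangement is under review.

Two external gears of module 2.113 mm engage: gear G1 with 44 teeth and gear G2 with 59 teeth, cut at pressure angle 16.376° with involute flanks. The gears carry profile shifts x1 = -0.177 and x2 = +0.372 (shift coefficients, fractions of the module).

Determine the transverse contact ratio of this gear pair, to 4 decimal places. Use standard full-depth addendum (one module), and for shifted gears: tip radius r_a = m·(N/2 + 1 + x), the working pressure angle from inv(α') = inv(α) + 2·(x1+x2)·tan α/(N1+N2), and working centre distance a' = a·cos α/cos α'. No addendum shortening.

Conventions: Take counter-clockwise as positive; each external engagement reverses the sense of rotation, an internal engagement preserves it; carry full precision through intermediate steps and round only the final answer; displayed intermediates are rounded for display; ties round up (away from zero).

recognized (one external pair, fixed centres): single-mesh tooth geometry, m = 2.113, N1 = 44, N2 = 59
base radii: r_b1 = 44.600163, r_b2 = 59.804764
tip radii: r_a1 = 48.224999, r_a2 = 65.232536
inv(α') = inv(16.376°) + 2·(-0.177+0.372)·tan α/(44+59) = 0.00915846  ⇒  α' = 17.08157°
a' = a·cos α / cos α' = 108.8195·cos 16.376°/cos 17.08157° = 109.223022
action lengths: √(r_a1²−r_b1²) = 18.343281, √(r_a2²−r_b2²) = 26.051371
base pitch p_b = π·m·cos α = 6.368888
CR = (18.343281 + 26.051371 − 109.223022·sin 17.08157°)/6.368888 = 1.933189
contact ratio ≈ 1.9332

1.9332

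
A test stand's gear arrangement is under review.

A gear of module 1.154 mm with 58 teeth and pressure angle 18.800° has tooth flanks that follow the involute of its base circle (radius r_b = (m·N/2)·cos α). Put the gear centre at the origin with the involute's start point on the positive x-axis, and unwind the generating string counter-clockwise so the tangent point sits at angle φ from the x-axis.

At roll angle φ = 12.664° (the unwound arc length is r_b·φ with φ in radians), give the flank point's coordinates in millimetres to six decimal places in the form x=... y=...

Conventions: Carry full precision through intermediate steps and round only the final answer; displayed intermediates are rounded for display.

x=32.444993 y=0.113473

class = single-mesh tooth geometry [base-circle involute, m = 1.154, 58T]
pitch radius r_p = m·N/2 = 1.154·58/2 = 33.466000
base radius r_b = r_p·cos α = 33.466000·cos 18.800° = 31.680564
roll angle φ = 12.664° = 0.22102850 rad
x = r_b·(cos φ + φ·sin φ) = 32.444993
y = r_b·(sin φ − φ·cos φ) = 0.113473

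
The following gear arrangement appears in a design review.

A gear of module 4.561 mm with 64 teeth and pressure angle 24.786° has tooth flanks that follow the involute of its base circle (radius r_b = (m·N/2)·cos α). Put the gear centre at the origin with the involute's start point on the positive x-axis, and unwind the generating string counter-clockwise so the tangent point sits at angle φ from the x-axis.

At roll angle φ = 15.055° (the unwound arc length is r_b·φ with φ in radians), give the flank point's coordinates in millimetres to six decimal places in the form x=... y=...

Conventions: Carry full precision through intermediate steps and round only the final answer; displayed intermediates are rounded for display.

recognized (one wheel, involute flank): single-mesh tooth geometry, m = 4.561, N = 64
pitch radius r_p = m·N/2 = 4.561·64/2 = 145.952000
base radius r_b = r_p·cos α = 145.952000·cos 24.786° = 132.506893
roll angle φ = 15.055° = 0.26275932 rad
x = r_b·(cos φ + φ·sin φ) = 137.002541
y = r_b·(sin φ − φ·cos φ) = 0.795775

x=137.002541 y=0.795775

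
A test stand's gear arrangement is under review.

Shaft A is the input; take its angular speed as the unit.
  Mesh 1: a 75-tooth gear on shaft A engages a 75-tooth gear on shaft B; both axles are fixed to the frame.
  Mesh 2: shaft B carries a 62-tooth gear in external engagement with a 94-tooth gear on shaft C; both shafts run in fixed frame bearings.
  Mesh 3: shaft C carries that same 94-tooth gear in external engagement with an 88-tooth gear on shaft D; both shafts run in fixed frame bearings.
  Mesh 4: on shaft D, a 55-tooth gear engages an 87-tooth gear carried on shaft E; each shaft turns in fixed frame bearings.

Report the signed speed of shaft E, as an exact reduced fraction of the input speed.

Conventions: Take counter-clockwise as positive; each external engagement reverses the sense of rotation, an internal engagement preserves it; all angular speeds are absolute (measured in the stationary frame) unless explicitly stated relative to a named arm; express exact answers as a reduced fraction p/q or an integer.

4-mesh fixed-axis compound train (all bearings frame-fixed)
mesh 1 [75T→75T]: |ω|/ω_in = 1×75/75 = 1, sense flips to −
mesh 2 [62T→94T]: |ω|/ω_in = 1×62/94 = 31/47, sense flips to +
mesh 3 [94T→88T]: |ω|/ω_in = (31/47)×94/88 = 31/44, sense flips to −
mesh 4 [55T→87T]: |ω|/ω_in = (31/44)×55/87 = 155/348, sense flips to +
signed output speed (× input speed) = 155/348

155/348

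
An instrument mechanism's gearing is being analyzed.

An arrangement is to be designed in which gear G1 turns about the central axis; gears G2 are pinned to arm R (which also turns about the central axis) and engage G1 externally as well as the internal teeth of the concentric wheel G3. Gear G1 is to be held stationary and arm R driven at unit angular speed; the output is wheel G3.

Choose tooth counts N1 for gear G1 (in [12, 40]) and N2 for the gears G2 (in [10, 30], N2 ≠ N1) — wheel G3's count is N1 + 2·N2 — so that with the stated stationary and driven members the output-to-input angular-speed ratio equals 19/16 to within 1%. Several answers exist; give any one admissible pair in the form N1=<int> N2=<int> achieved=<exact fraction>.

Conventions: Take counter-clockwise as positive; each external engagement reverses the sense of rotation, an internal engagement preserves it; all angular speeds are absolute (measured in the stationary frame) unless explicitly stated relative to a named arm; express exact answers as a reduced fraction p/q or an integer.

N1=12 N2=26 achieved=19/16

design class (target 19/16): planetary set
Willis with ω_sun = 0: ω_ring/ω_arm = (N1+N3)/N3; set equal to 19/16  ⇒  N3/N1 = 1/(19/16 − 1) = 16/3
N3 = N1 + 2·N2  ⇒  N2/N1 = (N3/N1 − 1)/2 = (16/3 − 1)/2 = 13/6
smallest multiple with N1 ≥ 12 and N2 ≥ 10: k = 2  ⇒  N1 = 2·6 = 12, N2 = 2·13 = 26 (N1 ≤ 40, N2 ≤ 30, N2 ≠ N1 ✓), N3 = 12 + 2·26 = 64
check: (N1+N3)/N3 with N1 = 12, N3 = 64 gives 19/16; |achieved − target| = 0 ≤ 19/1600 ✓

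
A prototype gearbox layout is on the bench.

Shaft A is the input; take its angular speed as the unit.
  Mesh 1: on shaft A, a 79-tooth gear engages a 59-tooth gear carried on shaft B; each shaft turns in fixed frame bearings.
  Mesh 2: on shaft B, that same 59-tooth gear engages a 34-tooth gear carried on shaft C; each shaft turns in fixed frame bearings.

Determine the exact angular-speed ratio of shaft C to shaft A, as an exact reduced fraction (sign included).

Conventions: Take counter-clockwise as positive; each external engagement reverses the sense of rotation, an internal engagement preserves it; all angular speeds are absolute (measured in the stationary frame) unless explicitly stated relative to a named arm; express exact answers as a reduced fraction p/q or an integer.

class = fixed-axis compound train [2 meshes; 2 ratios multiply, 2 sense flips]
mesh 1 [79T→59T]: running ratio 79/59, sense −
mesh 2 [59T→34T]: running ratio 79/34, sense +
ω_out/ω_in = 79/34

79/34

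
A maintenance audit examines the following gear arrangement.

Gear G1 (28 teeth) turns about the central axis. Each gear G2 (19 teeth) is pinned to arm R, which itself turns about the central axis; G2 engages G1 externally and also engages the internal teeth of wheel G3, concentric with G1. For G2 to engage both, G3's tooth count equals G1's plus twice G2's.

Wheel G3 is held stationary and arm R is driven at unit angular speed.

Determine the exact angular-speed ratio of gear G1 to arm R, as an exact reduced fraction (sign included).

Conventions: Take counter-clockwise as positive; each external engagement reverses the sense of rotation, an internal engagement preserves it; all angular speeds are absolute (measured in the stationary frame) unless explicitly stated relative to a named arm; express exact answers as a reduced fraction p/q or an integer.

recognized (axles ride arm R): planetary set, 28/19/66 teeth
ring teeth: 28 + 2·19 = 66
28(ω_sun−ω_arm) = −66(ω_ring−ω_arm),  ω_ring = 0, ω_arm = 1
ω_sun = 1 − (66/28)(0−1) = 47/14
ω_out/ω_in = 47/14

47/14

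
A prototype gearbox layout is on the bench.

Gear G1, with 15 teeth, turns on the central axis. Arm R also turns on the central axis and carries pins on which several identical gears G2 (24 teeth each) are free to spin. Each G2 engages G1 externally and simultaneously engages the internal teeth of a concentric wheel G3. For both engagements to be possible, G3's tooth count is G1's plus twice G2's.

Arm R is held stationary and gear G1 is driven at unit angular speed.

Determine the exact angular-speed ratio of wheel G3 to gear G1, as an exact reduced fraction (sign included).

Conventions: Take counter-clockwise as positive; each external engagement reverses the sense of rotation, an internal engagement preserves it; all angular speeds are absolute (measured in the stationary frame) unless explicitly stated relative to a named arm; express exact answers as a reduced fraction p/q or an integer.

recognized (axles ride arm R): planetary set, 15/24/63 teeth
ring teeth: 15 + 2·24 = 63
15(ω_sun−ω_arm) = −63(ω_ring−ω_arm),  ω_arm = 0, ω_sun = 1
ω_ring = 0 − (15/63)(1−0) = -5/21
ω_out/ω_in = -5/21

-5/21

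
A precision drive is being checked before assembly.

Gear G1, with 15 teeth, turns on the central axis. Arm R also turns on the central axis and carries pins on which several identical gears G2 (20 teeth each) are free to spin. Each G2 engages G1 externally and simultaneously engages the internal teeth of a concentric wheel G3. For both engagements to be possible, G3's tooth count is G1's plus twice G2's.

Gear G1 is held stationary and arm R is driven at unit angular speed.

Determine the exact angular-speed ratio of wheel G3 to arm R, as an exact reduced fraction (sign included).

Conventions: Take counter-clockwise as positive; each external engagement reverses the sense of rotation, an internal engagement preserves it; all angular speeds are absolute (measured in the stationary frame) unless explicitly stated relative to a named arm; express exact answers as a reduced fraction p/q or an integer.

topology: planetary set — G1 15T / G2 20T / G3 55T, arm = carrier (Willis)
ring teeth: 15 + 2·20 = 55
15(ω_sun−ω_arm) = −55(ω_ring−ω_arm),  ω_sun = 0, ω_arm = 1
ω_ring = 1 − (15/55)(0−1) = 14/11
ω_out/ω_in = 14/11

14/11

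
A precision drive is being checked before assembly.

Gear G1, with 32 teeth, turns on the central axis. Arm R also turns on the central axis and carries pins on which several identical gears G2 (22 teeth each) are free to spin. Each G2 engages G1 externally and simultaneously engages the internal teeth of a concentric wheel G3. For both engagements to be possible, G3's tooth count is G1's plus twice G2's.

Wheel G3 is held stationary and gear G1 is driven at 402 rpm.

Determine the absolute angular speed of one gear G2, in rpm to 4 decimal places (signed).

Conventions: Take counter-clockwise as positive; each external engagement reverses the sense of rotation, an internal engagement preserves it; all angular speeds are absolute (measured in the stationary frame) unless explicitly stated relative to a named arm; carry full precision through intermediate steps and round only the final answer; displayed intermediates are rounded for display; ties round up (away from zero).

-292.3636 rpm

planetary set (32T centre, 22T on arm, 76T internal) — Willis relation
normalise by the input: solve with ω_sun = 1, then scale by 402 rpm
ring teeth: 32 + 2·22 = 76
32(ω_sun−ω_arm) = −76(ω_ring−ω_arm),  ω_ring = 0, ω_sun = 1
32(1−ω_arm) = −76(0−ω_arm)  ⇒  108·ω_arm = 32  ⇒  ω_arm = 8/27
sun–planet mesh: 32·(1−8/27) = −22·(ω_p−ω_arm)  ⇒  ω_p−ω_arm = -304/297
ω_p = 8/27 − 304/297 = -8/11
scale: ω_p = -8/11 × 402 rpm = -292.3636 rpm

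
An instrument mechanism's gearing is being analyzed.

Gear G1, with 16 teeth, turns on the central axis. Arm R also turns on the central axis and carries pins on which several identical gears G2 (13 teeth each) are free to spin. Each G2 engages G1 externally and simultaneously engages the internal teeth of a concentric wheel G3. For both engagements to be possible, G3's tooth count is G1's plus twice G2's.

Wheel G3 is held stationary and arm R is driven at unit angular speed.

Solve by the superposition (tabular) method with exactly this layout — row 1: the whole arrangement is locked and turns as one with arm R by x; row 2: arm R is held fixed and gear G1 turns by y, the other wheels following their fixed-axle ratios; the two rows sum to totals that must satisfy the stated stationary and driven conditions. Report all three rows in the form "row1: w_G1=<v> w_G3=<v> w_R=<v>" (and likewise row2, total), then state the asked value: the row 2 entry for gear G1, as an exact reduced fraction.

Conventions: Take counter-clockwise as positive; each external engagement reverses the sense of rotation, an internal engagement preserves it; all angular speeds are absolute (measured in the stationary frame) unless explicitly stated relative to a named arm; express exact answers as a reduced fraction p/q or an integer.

planetary set (16T centre, 13T on arm, 42T internal) — Willis relation
superposition row 1 [locked train]: every member turns x
superposition row 2 [arm held]: sun y, ring −(16/42)·y, arm 0
boundary: total ω_ring = x − (16/42)·y = 0 and total ω_arm = x = 1  ⇒  y = 21/8, x = 1
row 2 ring = −(16/42)·21/8 = -1
totals (row 1 + row 2): sun 1 + 21/8 = 29/8, ring 1 + (-1) = 0, arm 1 + 0 = 1
asked cell (row2, sun) = 21/8

row1: w_G1=1 w_G3=1 w_R=1
row2: w_G1=21/8 w_G3=-1 w_R=0
total: w_G1=29/8 w_G3=0 w_R=1
asked value: 21/8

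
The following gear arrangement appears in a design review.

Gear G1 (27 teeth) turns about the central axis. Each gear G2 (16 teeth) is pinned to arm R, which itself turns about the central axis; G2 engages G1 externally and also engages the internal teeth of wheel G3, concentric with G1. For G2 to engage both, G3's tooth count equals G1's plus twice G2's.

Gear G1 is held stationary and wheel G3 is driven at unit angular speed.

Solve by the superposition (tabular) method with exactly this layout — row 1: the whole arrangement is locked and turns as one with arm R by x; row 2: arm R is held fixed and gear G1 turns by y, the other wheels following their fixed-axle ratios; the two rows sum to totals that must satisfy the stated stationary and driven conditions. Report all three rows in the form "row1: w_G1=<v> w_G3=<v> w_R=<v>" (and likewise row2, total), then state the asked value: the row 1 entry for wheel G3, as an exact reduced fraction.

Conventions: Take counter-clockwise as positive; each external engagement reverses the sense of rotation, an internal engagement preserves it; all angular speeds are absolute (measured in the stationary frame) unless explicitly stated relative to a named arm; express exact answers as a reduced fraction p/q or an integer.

planetary set (27T centre, 16T on arm, 59T internal) — Willis relation
row 1: whole set turns with the arm by x
row 2 — arm fixed, fixed-axis ratios: sun y, ring −(27/59)·y, arm 0
boundary: total ω_sun = x + y = 0 and total ω_ring = x − (27/59)·y = 1  ⇒  y = -59/86, x = 59/86
row 2 ring = −(27/59)·(-59/86) = 27/86
totals (row 1 + row 2): sun 59/86 + (-59/86) = 0, ring 59/86 + 27/86 = 1, arm 59/86 + 0 = 59/86
asked cell (row1, ring) = 59/86

row1: w_G1=59/86 w_G3=59/86 w_R=59/86
row2: w_G1=-59/86 w_G3=27/86 w_R=0
total: w_G1=0 w_G3=1 w_R=59/86
asked value: 59/86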